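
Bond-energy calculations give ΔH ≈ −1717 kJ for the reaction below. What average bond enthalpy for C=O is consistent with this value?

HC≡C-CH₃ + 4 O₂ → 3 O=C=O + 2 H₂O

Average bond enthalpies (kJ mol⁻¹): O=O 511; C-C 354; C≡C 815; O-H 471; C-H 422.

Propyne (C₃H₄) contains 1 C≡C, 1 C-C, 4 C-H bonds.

D(C=O) ≈ 789 kJ/mol

Let D be the C=O bond energy.
Σ(broken) = 1×815 + 1×354 + 4×422 + 4×511 = 4901
Σ(formed) = 6×D + 4×471 = 1884 + 6D
ΔH = Σ(broken) − Σ(formed) = (4901) − (1884 + 6D) = +3017 − 6D
Setting this equal to −1717 kJ gives 6D = 4734, so D = 789 kJ/mol.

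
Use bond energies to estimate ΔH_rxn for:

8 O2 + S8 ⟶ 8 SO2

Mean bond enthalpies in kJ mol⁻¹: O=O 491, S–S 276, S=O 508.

Bonds broken (reactants):
  O=O: 8 × 491 = 3928
  S–S: 8 × 276 = 2208
  Σ(broken) = 6136 kJ
Bonds formed (products):
  S=O: 16 × 508 = 8128
  Σ(formed) = 8128 kJ
ΔH = Σ(broken) − Σ(formed) = 6136 − 8128 = −1992 kJ

ΔH ≈ −1992 kJ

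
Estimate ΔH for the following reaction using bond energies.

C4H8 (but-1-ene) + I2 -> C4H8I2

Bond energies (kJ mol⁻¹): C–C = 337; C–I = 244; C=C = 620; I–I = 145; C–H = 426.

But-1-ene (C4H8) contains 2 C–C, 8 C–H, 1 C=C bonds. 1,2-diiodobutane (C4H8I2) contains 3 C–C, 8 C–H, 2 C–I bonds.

ΔH ≈ −60 kJ

Bonds broken (reactants):
  C–C: 2 × 337 = 674
  C–H: 8 × 426 = 3408
  C=C: 1 × 620 = 620
  I–I: 1 × 145 = 145
  Σ(broken) = 4847 kJ
Bonds formed (products):
  C–C: 3 × 337 = 1011
  C–H: 8 × 426 = 3408
  C–I: 2 × 244 = 488
  Σ(formed) = 4907 kJ
ΔH = Σ(broken) − Σ(formed) = 4847 − 4907 = −60 kJ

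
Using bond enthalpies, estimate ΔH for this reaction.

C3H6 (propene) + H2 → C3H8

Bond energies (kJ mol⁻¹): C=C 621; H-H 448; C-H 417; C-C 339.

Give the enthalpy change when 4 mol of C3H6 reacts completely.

ΔH = −416 kJ

Bonds broken (reactants):
  C-C: 1 × 339 = 339
  C-H: 6 × 417 = 2502
  C=C: 1 × 621 = 621
  H-H: 1 × 448 = 448
  Σ(broken) = 3910 kJ
Bonds formed (products):
  C-C: 2 × 339 = 678
  C-H: 8 × 417 = 3336
  Σ(formed) = 4014 kJ
ΔH = Σ(broken) − Σ(formed) = 3910 − 4014 = −104 kJ
For 4× the reaction as written: 4 × (−104) = −416 kJ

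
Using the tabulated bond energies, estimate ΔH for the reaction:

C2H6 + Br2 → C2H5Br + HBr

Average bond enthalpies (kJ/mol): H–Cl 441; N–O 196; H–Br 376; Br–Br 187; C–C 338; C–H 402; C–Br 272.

Bonds broken (reactants):
  Br–Br: 1 × 187 = 187
  C–C: 1 × 338 = 338
  C–H: 6 × 402 = 2412
  Σ(broken) = 2937 kJ
Bonds formed (products):
  C–Br: 1 × 272 = 272
  C–C: 1 × 338 = 338
  C–H: 5 × 402 = 2010
  H–Br: 1 × 376 = 376
  Σ(formed) = 2996 kJ
ΔH = Σ(broken) − Σ(formed) = 2937 − 2996 = −59 kJ

ΔH ≈ −59 kJ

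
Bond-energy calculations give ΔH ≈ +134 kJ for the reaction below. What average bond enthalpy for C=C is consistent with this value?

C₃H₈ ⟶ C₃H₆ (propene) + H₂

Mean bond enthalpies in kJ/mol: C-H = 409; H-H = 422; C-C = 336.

Let D be the C=C bond energy.
Σ(broken) = 2×336 + 8×409 = 3944
Σ(formed) = 1×336 + 6×409 + 1×D + 1×422 = 3212 + D
ΔH = Σ(broken) − Σ(formed) = (3944) − (3212 + D) = +732 − D
Setting this equal to +134 kJ gives D = 598 kJ/mol.

D(C=C) ≈ 598 kJ/mol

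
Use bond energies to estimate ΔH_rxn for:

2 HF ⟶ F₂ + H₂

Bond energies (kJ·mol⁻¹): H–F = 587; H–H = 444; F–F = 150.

ΔH ≈ +580 kJ

Bonds broken (reactants):
  H–F: 2 × 587 = 1174
  Σ(broken) = 1174 kJ
Bonds formed (products):
  F–F: 1 × 150 = 150
  H–H: 1 × 444 = 444
  Σ(formed) = 594 kJ
ΔH = Σ(broken) − Σ(formed) = 1174 − 594 = +580 kJ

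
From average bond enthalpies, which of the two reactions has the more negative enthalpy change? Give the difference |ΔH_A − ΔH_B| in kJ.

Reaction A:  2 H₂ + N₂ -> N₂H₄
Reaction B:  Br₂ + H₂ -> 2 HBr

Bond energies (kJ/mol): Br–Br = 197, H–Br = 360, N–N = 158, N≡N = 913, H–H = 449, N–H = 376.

Reaction B, by 223 kJ

Reaction A:
  Bonds broken (reactants):
    H–H: 2 × 449 = 898
    N≡N: 1 × 913 = 913
    Σ(broken) = 1811 kJ
  Bonds formed (products):
    N–H: 4 × 376 = 1504
    N–N: 1 × 158 = 158
    Σ(formed) = 1662 kJ
  ΔH_A = 1811 − 1662 = +149 kJ
Reaction B:
  Bonds broken (reactants):
    Br–Br: 1 × 197 = 197
    H–H: 1 × 449 = 449
    Σ(broken) = 646 kJ
  Bonds formed (products):
    H–Br: 2 × 360 = 720
    Σ(formed) = 720 kJ
  ΔH_B = 646 − 720 = −74 kJ
ΔH_A − ΔH_B = +223 kJ, so reaction B has the more negative ΔH; |ΔH_A − ΔH_B| = 223 kJ.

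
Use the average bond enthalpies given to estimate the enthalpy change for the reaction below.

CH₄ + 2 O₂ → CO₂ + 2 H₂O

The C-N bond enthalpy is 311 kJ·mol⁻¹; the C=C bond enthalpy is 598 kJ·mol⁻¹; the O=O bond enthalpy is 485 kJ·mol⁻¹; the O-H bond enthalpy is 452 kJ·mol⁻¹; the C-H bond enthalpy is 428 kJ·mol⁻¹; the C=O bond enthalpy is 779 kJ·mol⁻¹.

Bonds broken (reactants):
  C-H: 4 × 428 = 1712
  O=O: 2 × 485 = 970
  Σ(broken) = 2682 kJ
Bonds formed (products):
  C=O: 2 × 779 = 1558
  O-H: 4 × 452 = 1808
  Σ(formed) = 3366 kJ
ΔH = Σ(broken) − Σ(formed) = 2682 − 3366 = −684 kJ

ΔH ≈ −684 kJ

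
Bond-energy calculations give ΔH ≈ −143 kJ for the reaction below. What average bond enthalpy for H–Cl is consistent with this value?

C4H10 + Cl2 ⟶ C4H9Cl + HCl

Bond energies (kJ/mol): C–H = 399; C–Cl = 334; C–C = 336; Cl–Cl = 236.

D(H–Cl) ≈ 444 kJ/mol

Let D be the H–Cl bond energy.
Σ(broken) = 3×336 + 10×399 + 1×236 = 5234
Σ(formed) = 3×336 + 1×334 + 9×399 + 1×D = 4933 + D
ΔH = Σ(broken) − Σ(formed) = (5234) − (4933 + D) = +301 − D
Setting this equal to −143 kJ gives D = 444 kJ/mol.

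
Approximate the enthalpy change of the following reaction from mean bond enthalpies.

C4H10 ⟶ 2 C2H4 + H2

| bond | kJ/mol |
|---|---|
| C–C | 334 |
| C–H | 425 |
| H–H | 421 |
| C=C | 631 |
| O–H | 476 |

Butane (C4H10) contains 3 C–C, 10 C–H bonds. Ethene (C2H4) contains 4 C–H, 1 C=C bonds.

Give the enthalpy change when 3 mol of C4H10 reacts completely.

Bonds broken (reactants):
  C–C: 3 × 334 = 1002
  C–H: 10 × 425 = 4250
  Σ(broken) = 5252 kJ
Bonds formed (products):
  C–H: 8 × 425 = 3400
  C=C: 2 × 631 = 1262
  H–H: 1 × 421 = 421
  Σ(formed) = 5083 kJ
ΔH = Σ(broken) − Σ(formed) = 5252 − 5083 = +169 kJ
For 3× the reaction as written: 3 × (+169) = +507 kJ

ΔH = +507 kJ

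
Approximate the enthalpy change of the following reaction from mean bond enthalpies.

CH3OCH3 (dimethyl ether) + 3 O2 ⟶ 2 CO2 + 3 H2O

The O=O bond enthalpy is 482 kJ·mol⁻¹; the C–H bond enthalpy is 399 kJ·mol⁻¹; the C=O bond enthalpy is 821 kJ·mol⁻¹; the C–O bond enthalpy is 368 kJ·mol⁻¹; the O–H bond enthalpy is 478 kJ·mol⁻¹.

ΔH ≈ −1576 kJ

Bonds broken (reactants):
  C–H: 6 × 399 = 2394
  C–O: 2 × 368 = 736
  O=O: 3 × 482 = 1446
  Σ(broken) = 4576 kJ
Bonds formed (products):
  C=O: 4 × 821 = 3284
  O–H: 6 × 478 = 2868
  Σ(formed) = 6152 kJ
ΔH = Σ(broken) − Σ(formed) = 4576 − 6152 = −1576 kJ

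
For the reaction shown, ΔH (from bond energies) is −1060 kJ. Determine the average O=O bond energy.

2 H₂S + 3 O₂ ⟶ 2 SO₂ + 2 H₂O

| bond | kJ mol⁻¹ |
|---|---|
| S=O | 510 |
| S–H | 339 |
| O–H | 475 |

D(O=O) ≈ 508 kJ/mol

Let D be the O=O bond energy.
Σ(broken) = 3×D + 4×339 = 1356 + 3D
Σ(formed) = 4×475 + 4×510 = 3940
ΔH = Σ(broken) − Σ(formed) = (1356 + 3D) − (3940) = −2584 + 3D
Setting this equal to −1060 kJ gives 3D = 1524, so D = 508 kJ/mol.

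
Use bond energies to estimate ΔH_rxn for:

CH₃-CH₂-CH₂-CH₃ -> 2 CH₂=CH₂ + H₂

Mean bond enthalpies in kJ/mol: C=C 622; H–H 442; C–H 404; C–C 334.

ΔH ≈ +124 kJ

Bonds broken (reactants):
  C–C: 3 × 334 = 1002
  C–H: 10 × 404 = 4040
  Σ(broken) = 5042 kJ
Bonds formed (products):
  C–H: 8 × 404 = 3232
  C=C: 2 × 622 = 1244
  H–H: 1 × 442 = 442
  Σ(formed) = 4918 kJ
ΔH = Σ(broken) − Σ(formed) = 5042 − 4918 = +124 kJ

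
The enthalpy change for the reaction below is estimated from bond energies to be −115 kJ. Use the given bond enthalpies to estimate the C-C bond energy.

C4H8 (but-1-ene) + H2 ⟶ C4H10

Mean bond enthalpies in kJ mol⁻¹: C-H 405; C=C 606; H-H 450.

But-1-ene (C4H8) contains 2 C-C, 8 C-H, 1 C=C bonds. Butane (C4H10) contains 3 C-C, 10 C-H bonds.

Let D be the C-C bond energy.
Σ(broken) = 2×D + 8×405 + 1×606 + 1×450 = 4296 + 2D
Σ(formed) = 3×D + 10×405 = 4050 + 3D
ΔH = Σ(broken) − Σ(formed) = (4296 + 2D) − (4050 + 3D) = +246 − D
Setting this equal to −115 kJ gives D = 361 kJ/mol.

D(C-C) ≈ 361 kJ/mol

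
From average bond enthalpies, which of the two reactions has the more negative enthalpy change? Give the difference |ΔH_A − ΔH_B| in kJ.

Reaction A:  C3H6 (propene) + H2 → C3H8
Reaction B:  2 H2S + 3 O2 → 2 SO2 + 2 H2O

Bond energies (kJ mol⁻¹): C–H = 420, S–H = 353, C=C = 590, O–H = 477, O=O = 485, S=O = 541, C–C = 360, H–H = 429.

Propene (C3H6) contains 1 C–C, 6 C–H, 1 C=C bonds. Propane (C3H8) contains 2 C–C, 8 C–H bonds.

Reaction B, by 1024 kJ

Reaction A:
  Bonds broken (reactants):
    C–C: 1 × 360 = 360
    C–H: 6 × 420 = 2520
    C=C: 1 × 590 = 590
    H–H: 1 × 429 = 429
    Σ(broken) = 3899 kJ
  Bonds formed (products):
    C–C: 2 × 360 = 720
    C–H: 8 × 420 = 3360
    Σ(formed) = 4080 kJ
  ΔH_A = 3899 − 4080 = −181 kJ
Reaction B:
  Bonds broken (reactants):
    O=O: 3 × 485 = 1455
    S–H: 4 × 353 = 1412
    Σ(broken) = 2867 kJ
  Bonds formed (products):
    O–H: 4 × 477 = 1908
    S=O: 4 × 541 = 2164
    Σ(formed) = 4072 kJ
  ΔH_B = 2867 − 4072 = −1205 kJ
ΔH_A − ΔH_B = +1024 kJ, so reaction B has the more negative ΔH; |ΔH_A − ΔH_B| = 1024 kJ.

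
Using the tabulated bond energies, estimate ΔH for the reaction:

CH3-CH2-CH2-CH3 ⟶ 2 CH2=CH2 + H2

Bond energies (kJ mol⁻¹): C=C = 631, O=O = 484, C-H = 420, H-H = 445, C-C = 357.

Bonds broken (reactants):
  C-C: 3 × 357 = 1071
  C-H: 10 × 420 = 4200
  Σ(broken) = 5271 kJ
Bonds formed (products):
  C-H: 8 × 420 = 3360
  C=C: 2 × 631 = 1262
  H-H: 1 × 445 = 445
  Σ(formed) = 5067 kJ
ΔH = Σ(broken) − Σ(formed) = 5271 − 5067 = +204 kJ

ΔH ≈ +204 kJ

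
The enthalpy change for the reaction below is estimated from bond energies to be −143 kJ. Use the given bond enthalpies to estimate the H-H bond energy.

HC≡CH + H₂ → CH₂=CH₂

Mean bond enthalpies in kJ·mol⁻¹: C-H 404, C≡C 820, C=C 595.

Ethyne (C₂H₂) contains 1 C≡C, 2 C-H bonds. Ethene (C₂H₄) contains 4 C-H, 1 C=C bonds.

D(H-H) ≈ 440 kJ/mol

Let D be the H-H bond energy.
Σ(broken) = 1×820 + 2×404 + 1×D = 1628 + D
Σ(formed) = 4×404 + 1×595 = 2211
ΔH = Σ(broken) − Σ(formed) = (1628 + D) − (2211) = −583 + D
Setting this equal to −143 kJ gives D = 440 kJ/mol.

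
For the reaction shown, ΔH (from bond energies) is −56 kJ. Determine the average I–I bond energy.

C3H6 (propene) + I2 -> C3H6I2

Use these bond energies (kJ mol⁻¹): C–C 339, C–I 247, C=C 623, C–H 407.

Let D be the I–I bond energy.
Σ(broken) = 1×339 + 6×407 + 1×623 + 1×D = 3404 + D
Σ(formed) = 2×339 + 6×407 + 2×247 = 3614
ΔH = Σ(broken) − Σ(formed) = (3404 + D) − (3614) = −210 + D
Setting this equal to −56 kJ gives D = 154 kJ/mol.

D(I–I) ≈ 154 kJ/mol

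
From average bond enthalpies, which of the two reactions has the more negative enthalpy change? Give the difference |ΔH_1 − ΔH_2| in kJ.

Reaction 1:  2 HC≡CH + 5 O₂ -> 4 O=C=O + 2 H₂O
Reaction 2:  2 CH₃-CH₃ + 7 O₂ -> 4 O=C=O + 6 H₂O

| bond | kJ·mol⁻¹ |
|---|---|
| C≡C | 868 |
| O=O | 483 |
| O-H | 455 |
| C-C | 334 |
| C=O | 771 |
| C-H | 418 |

Reaction 2, by 398 kJ

Reaction 1:
  Bonds broken (reactants):
    C≡C: 2 × 868 = 1736
    C-H: 4 × 418 = 1672
    O=O: 5 × 483 = 2415
    Σ(broken) = 5823 kJ
  Bonds formed (products):
    C=O: 8 × 771 = 6168
    O-H: 4 × 455 = 1820
    Σ(formed) = 7988 kJ
  ΔH_1 = 5823 − 7988 = −2165 kJ
Reaction 2:
  Bonds broken (reactants):
    C-C: 2 × 334 = 668
    C-H: 12 × 418 = 5016
    O=O: 7 × 483 = 3381
    Σ(broken) = 9065 kJ
  Bonds formed (products):
    C=O: 8 × 771 = 6168
    O-H: 12 × 455 = 5460
    Σ(formed) = 11628 kJ
  ΔH_2 = 9065 − 11628 = −2563 kJ
ΔH_1 − ΔH_2 = +398 kJ, so reaction 2 has the more negative ΔH; |ΔH_1 − ΔH_2| = 398 kJ.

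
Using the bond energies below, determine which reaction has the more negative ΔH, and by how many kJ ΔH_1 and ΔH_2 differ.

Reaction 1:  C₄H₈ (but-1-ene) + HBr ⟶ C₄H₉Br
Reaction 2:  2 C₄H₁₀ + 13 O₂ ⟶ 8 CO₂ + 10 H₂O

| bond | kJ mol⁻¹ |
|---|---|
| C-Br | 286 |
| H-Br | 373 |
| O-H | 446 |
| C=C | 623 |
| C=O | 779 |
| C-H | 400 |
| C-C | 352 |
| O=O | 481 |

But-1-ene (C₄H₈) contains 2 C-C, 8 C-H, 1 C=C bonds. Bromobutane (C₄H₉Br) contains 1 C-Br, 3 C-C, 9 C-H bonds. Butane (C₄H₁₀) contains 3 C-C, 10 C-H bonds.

Reaction 1:
  Bonds broken (reactants):
    C-C: 2 × 352 = 704
    C-H: 8 × 400 = 3200
    C=C: 1 × 623 = 623
    H-Br: 1 × 373 = 373
    Σ(broken) = 4900 kJ
  Bonds formed (products):
    C-Br: 1 × 286 = 286
    C-C: 3 × 352 = 1056
    C-H: 9 × 400 = 3600
    Σ(formed) = 4942 kJ
  ΔH_1 = 4900 − 4942 = −42 kJ
Reaction 2:
  Bonds broken (reactants):
    C-C: 6 × 352 = 2112
    C-H: 20 × 400 = 8000
    O=O: 13 × 481 = 6253
    Σ(broken) = 16365 kJ
  Bonds formed (products):
    C=O: 16 × 779 = 12464
    O-H: 20 × 446 = 8920
    Σ(formed) = 21384 kJ
  ΔH_2 = 16365 − 21384 = −5019 kJ
ΔH_1 − ΔH_2 = +4977 kJ, so reaction 2 has the more negative ΔH; |ΔH_1 − ΔH_2| = 4977 kJ.

Reaction 2, by 4977 kJ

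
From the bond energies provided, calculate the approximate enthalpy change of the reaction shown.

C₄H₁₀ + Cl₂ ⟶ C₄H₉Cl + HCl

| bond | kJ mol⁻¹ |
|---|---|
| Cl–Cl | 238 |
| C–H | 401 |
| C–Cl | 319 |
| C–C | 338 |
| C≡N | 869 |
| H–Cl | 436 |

Bonds broken (reactants):
  C–C: 3 × 338 = 1014
  C–H: 10 × 401 = 4010
  Cl–Cl: 1 × 238 = 238
  Σ(broken) = 5262 kJ
Bonds formed (products):
  C–C: 3 × 338 = 1014
  C–Cl: 1 × 319 = 319
  C–H: 9 × 401 = 3609
  H–Cl: 1 × 436 = 436
  Σ(formed) = 5378 kJ
ΔH = Σ(broken) − Σ(formed) = 5262 − 5378 = −116 kJ

ΔH ≈ −116 kJ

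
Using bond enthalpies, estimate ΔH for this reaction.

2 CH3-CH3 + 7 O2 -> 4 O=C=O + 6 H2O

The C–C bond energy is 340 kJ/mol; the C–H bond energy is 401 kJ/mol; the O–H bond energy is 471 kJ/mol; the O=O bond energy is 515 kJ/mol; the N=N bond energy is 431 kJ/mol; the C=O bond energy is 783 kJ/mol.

Bonds broken (reactants):
  C–C: 2 × 340 = 680
  C–H: 12 × 401 = 4812
  O=O: 7 × 515 = 3605
  Σ(broken) = 9097 kJ
Bonds formed (products):
  C=O: 8 × 783 = 6264
  O–H: 12 × 471 = 5652
  Σ(formed) = 11916 kJ
ΔH = Σ(broken) − Σ(formed) = 9097 − 11916 = −2819 kJ

ΔH ≈ −2819 kJ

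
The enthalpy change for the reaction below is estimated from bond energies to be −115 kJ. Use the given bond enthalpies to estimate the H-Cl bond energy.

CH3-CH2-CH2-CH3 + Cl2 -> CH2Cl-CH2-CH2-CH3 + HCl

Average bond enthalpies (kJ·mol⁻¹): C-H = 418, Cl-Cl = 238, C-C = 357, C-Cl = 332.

Let D be the H-Cl bond energy.
Σ(broken) = 3×357 + 10×418 + 1×238 = 5489
Σ(formed) = 3×357 + 1×332 + 9×418 + 1×D = 5165 + D
ΔH = Σ(broken) − Σ(formed) = (5489) − (5165 + D) = +324 − D
Setting this equal to −115 kJ gives D = 439 kJ/mol.

D(H-Cl) ≈ 439 kJ/mol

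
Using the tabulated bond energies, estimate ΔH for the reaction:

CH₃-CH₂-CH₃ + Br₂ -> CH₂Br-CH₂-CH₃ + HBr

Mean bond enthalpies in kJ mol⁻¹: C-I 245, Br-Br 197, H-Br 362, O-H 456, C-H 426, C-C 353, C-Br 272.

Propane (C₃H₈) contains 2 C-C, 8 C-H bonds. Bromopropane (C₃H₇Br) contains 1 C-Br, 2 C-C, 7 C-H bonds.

Bonds broken (reactants):
  Br-Br: 1 × 197 = 197
  C-C: 2 × 353 = 706
  C-H: 8 × 426 = 3408
  Σ(broken) = 4311 kJ
Bonds formed (products):
  C-Br: 1 × 272 = 272
  C-C: 2 × 353 = 706
  C-H: 7 × 426 = 2982
  H-Br: 1 × 362 = 362
  Σ(formed) = 4322 kJ
ΔH = Σ(broken) − Σ(formed) = 4311 − 4322 = −11 kJ

ΔH ≈ −11 kJ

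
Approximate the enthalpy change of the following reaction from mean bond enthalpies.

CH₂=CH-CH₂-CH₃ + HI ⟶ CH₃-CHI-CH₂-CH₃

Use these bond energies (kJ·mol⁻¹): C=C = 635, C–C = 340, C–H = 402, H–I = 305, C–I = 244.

Bonds broken (reactants):
  C–C: 2 × 340 = 680
  C–H: 8 × 402 = 3216
  C=C: 1 × 635 = 635
  H–I: 1 × 305 = 305
  Σ(broken) = 4836 kJ
Bonds formed (products):
  C–C: 3 × 340 = 1020
  C–H: 9 × 402 = 3618
  C–I: 1 × 244 = 244
  Σ(formed) = 4882 kJ
ΔH = Σ(broken) − Σ(formed) = 4836 − 4882 = −46 kJ

ΔH ≈ −46 kJ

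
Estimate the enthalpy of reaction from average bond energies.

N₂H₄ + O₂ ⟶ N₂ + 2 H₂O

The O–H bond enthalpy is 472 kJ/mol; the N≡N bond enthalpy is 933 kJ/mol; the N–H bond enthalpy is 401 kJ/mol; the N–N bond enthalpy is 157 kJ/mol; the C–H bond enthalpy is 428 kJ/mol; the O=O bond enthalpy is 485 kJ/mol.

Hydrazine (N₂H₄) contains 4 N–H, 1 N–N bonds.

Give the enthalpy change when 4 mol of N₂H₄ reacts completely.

ΔH = −2300 kJ

Bonds broken (reactants):
  N–H: 4 × 401 = 1604
  N–N: 1 × 157 = 157
  O=O: 1 × 485 = 485
  Σ(broken) = 2246 kJ
Bonds formed (products):
  N≡N: 1 × 933 = 933
  O–H: 4 × 472 = 1888
  Σ(formed) = 2821 kJ
ΔH = Σ(broken) − Σ(formed) = 2246 − 2821 = −575 kJ
For 4× the reaction as written: 4 × (−575) = −2300 kJ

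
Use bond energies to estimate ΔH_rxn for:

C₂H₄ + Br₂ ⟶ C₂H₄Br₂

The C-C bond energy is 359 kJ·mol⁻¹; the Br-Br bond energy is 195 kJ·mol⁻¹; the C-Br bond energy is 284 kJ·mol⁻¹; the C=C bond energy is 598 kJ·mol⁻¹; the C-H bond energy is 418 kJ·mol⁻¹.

Bonds broken (reactants):
  Br-Br: 1 × 195 = 195
  C-H: 4 × 418 = 1672
  C=C: 1 × 598 = 598
  Σ(broken) = 2465 kJ
Bonds formed (products):
  C-Br: 2 × 284 = 568
  C-C: 1 × 359 = 359
  C-H: 4 × 418 = 1672
  Σ(formed) = 2599 kJ
ΔH = Σ(broken) − Σ(formed) = 2465 − 2599 = −134 kJ

ΔH ≈ −134 kJ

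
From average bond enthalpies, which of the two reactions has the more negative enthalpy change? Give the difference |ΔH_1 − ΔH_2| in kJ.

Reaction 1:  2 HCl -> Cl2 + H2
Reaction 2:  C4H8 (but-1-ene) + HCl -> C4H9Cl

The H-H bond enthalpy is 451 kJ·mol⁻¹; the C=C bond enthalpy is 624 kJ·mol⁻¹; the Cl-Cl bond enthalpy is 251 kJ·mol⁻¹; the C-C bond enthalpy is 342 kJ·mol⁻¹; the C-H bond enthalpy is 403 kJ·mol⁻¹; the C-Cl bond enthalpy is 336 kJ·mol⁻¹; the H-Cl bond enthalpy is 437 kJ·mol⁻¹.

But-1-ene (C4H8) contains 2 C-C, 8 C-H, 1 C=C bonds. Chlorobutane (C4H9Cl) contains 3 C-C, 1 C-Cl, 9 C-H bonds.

Reaction 1:
  Bonds broken (reactants):
    H-Cl: 2 × 437 = 874
    Σ(broken) = 874 kJ
  Bonds formed (products):
    Cl-Cl: 1 × 251 = 251
    H-H: 1 × 451 = 451
    Σ(formed) = 702 kJ
  ΔH_1 = 874 − 702 = +172 kJ
Reaction 2:
  Bonds broken (reactants):
    C-C: 2 × 342 = 684
    C-H: 8 × 403 = 3224
    C=C: 1 × 624 = 624
    H-Cl: 1 × 437 = 437
    Σ(broken) = 4969 kJ
  Bonds formed (products):
    C-C: 3 × 342 = 1026
    C-Cl: 1 × 336 = 336
    C-H: 9 × 403 = 3627
    Σ(formed) = 4989 kJ
  ΔH_2 = 4969 − 4989 = −20 kJ
ΔH_1 − ΔH_2 = +192 kJ, so reaction 2 has the more negative ΔH; |ΔH_1 − ΔH_2| = 192 kJ.

Reaction 2, by 192 kJ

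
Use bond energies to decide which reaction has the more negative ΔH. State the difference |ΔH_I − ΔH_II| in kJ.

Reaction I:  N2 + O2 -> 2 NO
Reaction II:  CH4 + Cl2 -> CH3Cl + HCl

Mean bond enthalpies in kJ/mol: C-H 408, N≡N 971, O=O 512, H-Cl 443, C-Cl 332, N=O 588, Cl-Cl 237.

Reaction I:
  Bonds broken (reactants):
    N≡N: 1 × 971 = 971
    O=O: 1 × 512 = 512
    Σ(broken) = 1483 kJ
  Bonds formed (products):
    N=O: 2 × 588 = 1176
    Σ(formed) = 1176 kJ
  ΔH_I = 1483 − 1176 = +307 kJ
Reaction II:
  Bonds broken (reactants):
    C-H: 4 × 408 = 1632
    Cl-Cl: 1 × 237 = 237
    Σ(broken) = 1869 kJ
  Bonds formed (products):
    C-Cl: 1 × 332 = 332
    C-H: 3 × 408 = 1224
    H-Cl: 1 × 443 = 443
    Σ(formed) = 1999 kJ
  ΔH_II = 1869 − 1999 = −130 kJ
ΔH_I − ΔH_II = +437 kJ, so reaction II has the more negative ΔH; |ΔH_I − ΔH_II| = 437 kJ.

Reaction II, by 437 kJ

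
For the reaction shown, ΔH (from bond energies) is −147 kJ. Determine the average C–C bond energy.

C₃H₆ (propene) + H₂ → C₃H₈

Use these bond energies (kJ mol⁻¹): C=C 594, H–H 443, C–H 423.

D(C–C) ≈ 338 kJ/mol

Let D be the C–C bond energy.
Σ(broken) = 1×D + 6×423 + 1×594 + 1×443 = 3575 + D
Σ(formed) = 2×D + 8×423 = 3384 + 2D
ΔH = Σ(broken) − Σ(formed) = (3575 + D) − (3384 + 2D) = +191 − D
Setting this equal to −147 kJ gives D = 338 kJ/mol.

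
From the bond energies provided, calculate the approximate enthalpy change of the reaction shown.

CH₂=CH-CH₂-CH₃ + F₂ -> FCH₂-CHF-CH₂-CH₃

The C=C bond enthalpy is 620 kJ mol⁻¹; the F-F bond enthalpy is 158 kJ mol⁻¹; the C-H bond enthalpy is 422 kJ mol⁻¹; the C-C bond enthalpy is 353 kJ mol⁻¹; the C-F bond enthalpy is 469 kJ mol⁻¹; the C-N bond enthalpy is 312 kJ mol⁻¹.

ΔH ≈ −513 kJ

Bonds broken (reactants):
  C-C: 2 × 353 = 706
  C-H: 8 × 422 = 3376
  C=C: 1 × 620 = 620
  F-F: 1 × 158 = 158
  Σ(broken) = 4860 kJ
Bonds formed (products):
  C-C: 3 × 353 = 1059
  C-F: 2 × 469 = 938
  C-H: 8 × 422 = 3376
  Σ(formed) = 5373 kJ
ΔH = Σ(broken) − Σ(formed) = 4860 − 5373 = −513 kJ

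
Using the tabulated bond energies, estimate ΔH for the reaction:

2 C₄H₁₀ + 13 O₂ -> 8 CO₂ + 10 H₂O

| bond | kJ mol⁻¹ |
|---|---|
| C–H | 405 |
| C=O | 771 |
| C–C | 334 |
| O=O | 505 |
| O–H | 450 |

ΔH ≈ −4667 kJ

Bonds broken (reactants):
  C–C: 6 × 334 = 2004
  C–H: 20 × 405 = 8100
  O=O: 13 × 505 = 6565
  Σ(broken) = 16669 kJ
Bonds formed (products):
  C=O: 16 × 771 = 12336
  O–H: 20 × 450 = 9000
  Σ(formed) = 21336 kJ
ΔH = Σ(broken) − Σ(formed) = 16669 − 21336 = −4667 kJ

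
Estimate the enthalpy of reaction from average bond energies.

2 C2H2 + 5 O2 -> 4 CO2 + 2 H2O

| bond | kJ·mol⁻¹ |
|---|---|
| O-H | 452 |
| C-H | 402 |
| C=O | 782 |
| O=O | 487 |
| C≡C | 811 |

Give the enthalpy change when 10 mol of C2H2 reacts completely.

ΔH = −11995 kJ

Bonds broken (reactants):
  C≡C: 2 × 811 = 1622
  C-H: 4 × 402 = 1608
  O=O: 5 × 487 = 2435
  Σ(broken) = 5665 kJ
Bonds formed (products):
  C=O: 8 × 782 = 6256
  O-H: 4 × 452 = 1808
  Σ(formed) = 8064 kJ
ΔH = Σ(broken) − Σ(formed) = 5665 − 8064 = −2399 kJ
For 5× the reaction as written: 5 × (−2399) = −11995 kJ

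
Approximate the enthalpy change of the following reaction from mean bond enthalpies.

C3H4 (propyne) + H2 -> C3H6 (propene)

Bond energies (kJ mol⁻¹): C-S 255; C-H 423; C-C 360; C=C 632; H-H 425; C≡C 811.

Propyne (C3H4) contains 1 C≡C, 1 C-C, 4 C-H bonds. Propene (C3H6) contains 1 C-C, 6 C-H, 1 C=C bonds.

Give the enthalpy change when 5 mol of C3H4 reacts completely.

Bonds broken (reactants):
  C≡C: 1 × 811 = 811
  C-C: 1 × 360 = 360
  C-H: 4 × 423 = 1692
  H-H: 1 × 425 = 425
  Σ(broken) = 3288 kJ
Bonds formed (products):
  C-C: 1 × 360 = 360
  C-H: 6 × 423 = 2538
  C=C: 1 × 632 = 632
  Σ(formed) = 3530 kJ
ΔH = Σ(broken) − Σ(formed) = 3288 − 3530 = −242 kJ
For 5× the reaction as written: 5 × (−242) = −1210 kJ

ΔH = −1210 kJ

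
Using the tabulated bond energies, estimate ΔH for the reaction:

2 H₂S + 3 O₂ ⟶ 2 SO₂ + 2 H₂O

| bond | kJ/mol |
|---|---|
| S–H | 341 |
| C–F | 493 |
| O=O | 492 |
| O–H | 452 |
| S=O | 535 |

Bonds broken (reactants):
  O=O: 3 × 492 = 1476
  S–H: 4 × 341 = 1364
  Σ(broken) = 2840 kJ
Bonds formed (products):
  O–H: 4 × 452 = 1808
  S=O: 4 × 535 = 2140
  Σ(formed) = 3948 kJ
ΔH = Σ(broken) − Σ(formed) = 2840 − 3948 = −1108 kJ

ΔH ≈ −1108 kJ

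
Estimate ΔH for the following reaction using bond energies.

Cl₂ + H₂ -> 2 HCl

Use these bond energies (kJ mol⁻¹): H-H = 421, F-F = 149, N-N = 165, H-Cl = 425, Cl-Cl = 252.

ΔH ≈ −177 kJ

Bonds broken (reactants):
  Cl-Cl: 1 × 252 = 252
  H-H: 1 × 421 = 421
  Σ(broken) = 673 kJ
Bonds formed (products):
  H-Cl: 2 × 425 = 850
  Σ(formed) = 850 kJ
ΔH = Σ(broken) − Σ(formed) = 673 − 850 = −177 kJ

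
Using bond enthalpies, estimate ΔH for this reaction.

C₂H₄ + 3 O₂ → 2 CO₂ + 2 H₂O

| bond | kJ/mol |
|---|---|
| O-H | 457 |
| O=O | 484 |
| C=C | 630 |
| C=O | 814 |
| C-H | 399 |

Bonds broken (reactants):
  C-H: 4 × 399 = 1596
  C=C: 1 × 630 = 630
  O=O: 3 × 484 = 1452
  Σ(broken) = 3678 kJ
Bonds formed (products):
  C=O: 4 × 814 = 3256
  O-H: 4 × 457 = 1828
  Σ(formed) = 5084 kJ
ΔH = Σ(broken) − Σ(formed) = 3678 − 5084 = −1406 kJ

ΔH ≈ −1406 kJ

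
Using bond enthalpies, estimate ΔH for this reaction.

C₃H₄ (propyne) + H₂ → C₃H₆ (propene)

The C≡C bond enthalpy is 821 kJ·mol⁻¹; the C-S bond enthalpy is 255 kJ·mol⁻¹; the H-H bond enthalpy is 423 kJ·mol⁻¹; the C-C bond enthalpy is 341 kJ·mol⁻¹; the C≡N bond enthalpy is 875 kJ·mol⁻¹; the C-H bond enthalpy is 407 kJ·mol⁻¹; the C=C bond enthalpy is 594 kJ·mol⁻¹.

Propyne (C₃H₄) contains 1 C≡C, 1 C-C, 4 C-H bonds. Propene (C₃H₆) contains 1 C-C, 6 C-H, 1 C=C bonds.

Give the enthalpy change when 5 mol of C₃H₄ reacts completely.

ΔH = −820 kJ

Bonds broken (reactants):
  C≡C: 1 × 821 = 821
  C-C: 1 × 341 = 341
  C-H: 4 × 407 = 1628
  H-H: 1 × 423 = 423
  Σ(broken) = 3213 kJ
Bonds formed (products):
  C-C: 1 × 341 = 341
  C-H: 6 × 407 = 2442
  C=C: 1 × 594 = 594
  Σ(formed) = 3377 kJ
ΔH = Σ(broken) − Σ(formed) = 3213 − 3377 = −164 kJ
For 5× the reaction as written: 5 × (−164) = −820 kJ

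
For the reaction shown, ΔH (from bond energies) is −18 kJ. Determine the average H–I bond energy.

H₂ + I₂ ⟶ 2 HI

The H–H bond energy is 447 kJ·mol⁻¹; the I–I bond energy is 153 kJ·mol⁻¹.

Let D be the H–I bond energy.
Σ(broken) = 1×447 + 1×153 = 600
Σ(formed) = 2×D = 2D
ΔH = Σ(broken) − Σ(formed) = (600) − (2D) = +600 − 2D
Setting this equal to −18 kJ gives 2D = 618, so D = 309 kJ/mol.

D(H–I) ≈ 309 kJ/mol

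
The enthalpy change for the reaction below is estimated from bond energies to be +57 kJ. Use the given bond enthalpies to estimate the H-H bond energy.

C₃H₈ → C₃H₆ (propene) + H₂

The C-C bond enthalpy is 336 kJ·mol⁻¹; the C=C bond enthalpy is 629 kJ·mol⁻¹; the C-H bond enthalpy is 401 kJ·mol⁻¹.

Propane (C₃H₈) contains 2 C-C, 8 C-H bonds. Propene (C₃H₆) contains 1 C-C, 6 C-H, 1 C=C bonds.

Let D be the H-H bond energy.
Σ(broken) = 2×336 + 8×401 = 3880
Σ(formed) = 1×336 + 6×401 + 1×629 + 1×D = 3371 + D
ΔH = Σ(broken) − Σ(formed) = (3880) − (3371 + D) = +509 − D
Setting this equal to +57 kJ gives D = 452 kJ/mol.

D(H-H) ≈ 452 kJ/mol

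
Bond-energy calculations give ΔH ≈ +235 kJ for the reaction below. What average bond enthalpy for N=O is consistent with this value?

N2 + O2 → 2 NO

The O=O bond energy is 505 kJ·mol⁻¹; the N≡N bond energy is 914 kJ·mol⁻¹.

Let D be the N=O bond energy.
Σ(broken) = 1×914 + 1×505 = 1419
Σ(formed) = 2×D = 2D
ΔH = Σ(broken) − Σ(formed) = (1419) − (2D) = +1419 − 2D
Setting this equal to +235 kJ gives 2D = 1184, so D = 592 kJ/mol.

D(N=O) ≈ 592 kJ/mol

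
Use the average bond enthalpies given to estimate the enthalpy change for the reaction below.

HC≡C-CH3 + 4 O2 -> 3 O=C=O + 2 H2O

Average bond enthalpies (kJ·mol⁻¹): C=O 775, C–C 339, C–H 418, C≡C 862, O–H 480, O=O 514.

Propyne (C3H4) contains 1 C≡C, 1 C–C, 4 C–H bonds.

ΔH ≈ −1641 kJ

Bonds broken (reactants):
  C≡C: 1 × 862 = 862
  C–C: 1 × 339 = 339
  C–H: 4 × 418 = 1672
  O=O: 4 × 514 = 2056
  Σ(broken) = 4929 kJ
Bonds formed (products):
  C=O: 6 × 775 = 4650
  O–H: 4 × 480 = 1920
  Σ(formed) = 6570 kJ
ΔH = Σ(broken) − Σ(formed) = 4929 − 6570 = −1641 kJ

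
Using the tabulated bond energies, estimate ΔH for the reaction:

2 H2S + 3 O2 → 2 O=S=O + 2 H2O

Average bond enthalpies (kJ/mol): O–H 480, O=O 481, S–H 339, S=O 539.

Bonds broken (reactants):
  O=O: 3 × 481 = 1443
  S–H: 4 × 339 = 1356
  Σ(broken) = 2799 kJ
Bonds formed (products):
  O–H: 4 × 480 = 1920
  S=O: 4 × 539 = 2156
  Σ(formed) = 4076 kJ
ΔH = Σ(broken) − Σ(formed) = 2799 − 4076 = −1277 kJ

ΔH ≈ −1277 kJ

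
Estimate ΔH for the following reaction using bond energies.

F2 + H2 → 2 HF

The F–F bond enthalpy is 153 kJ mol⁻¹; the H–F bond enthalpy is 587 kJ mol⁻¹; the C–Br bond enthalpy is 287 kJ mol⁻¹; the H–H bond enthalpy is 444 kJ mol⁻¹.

Bonds broken (reactants):
  F–F: 1 × 153 = 153
  H–H: 1 × 444 = 444
  Σ(broken) = 597 kJ
Bonds formed (products):
  H–F: 2 × 587 = 1174
  Σ(formed) = 1174 kJ
ΔH = Σ(broken) − Σ(formed) = 597 − 1174 = −577 kJ

ΔH ≈ −577 kJ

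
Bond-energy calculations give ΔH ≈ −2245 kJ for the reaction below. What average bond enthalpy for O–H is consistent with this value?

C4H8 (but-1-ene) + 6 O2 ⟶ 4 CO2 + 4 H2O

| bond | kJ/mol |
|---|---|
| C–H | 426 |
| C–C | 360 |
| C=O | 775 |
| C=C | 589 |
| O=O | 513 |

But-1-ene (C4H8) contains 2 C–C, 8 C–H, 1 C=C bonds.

Let D be the O–H bond energy.
Σ(broken) = 2×360 + 8×426 + 1×589 + 6×513 = 7795
Σ(formed) = 8×775 + 8×D = 6200 + 8D
ΔH = Σ(broken) − Σ(formed) = (7795) − (6200 + 8D) = +1595 − 8D
Setting this equal to −2245 kJ gives 8D = 3840, so D = 480 kJ/mol.

D(O–H) ≈ 480 kJ/mol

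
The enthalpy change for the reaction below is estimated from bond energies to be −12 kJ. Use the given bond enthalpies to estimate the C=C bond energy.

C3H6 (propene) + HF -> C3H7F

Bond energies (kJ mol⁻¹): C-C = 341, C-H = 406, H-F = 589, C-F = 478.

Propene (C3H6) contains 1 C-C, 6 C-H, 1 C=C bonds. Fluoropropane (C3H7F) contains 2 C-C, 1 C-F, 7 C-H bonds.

D(C=C) ≈ 624 kJ/mol

Let D be the C=C bond energy.
Σ(broken) = 1×341 + 6×406 + 1×D + 1×589 = 3366 + D
Σ(formed) = 2×341 + 1×478 + 7×406 = 4002
ΔH = Σ(broken) − Σ(formed) = (3366 + D) − (4002) = −636 + D
Setting this equal to −12 kJ gives D = 624 kJ/mol.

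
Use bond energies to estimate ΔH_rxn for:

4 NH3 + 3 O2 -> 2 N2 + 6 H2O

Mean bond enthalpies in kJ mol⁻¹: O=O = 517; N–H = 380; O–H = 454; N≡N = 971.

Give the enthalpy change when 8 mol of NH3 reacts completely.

Bonds broken (reactants):
  N–H: 12 × 380 = 4560
  O=O: 3 × 517 = 1551
  Σ(broken) = 6111 kJ
Bonds formed (products):
  N≡N: 2 × 971 = 1942
  O–H: 12 × 454 = 5448
  Σ(formed) = 7390 kJ
ΔH = Σ(broken) − Σ(formed) = 6111 − 7390 = −1279 kJ
For 2× the reaction as written: 2 × (−1279) = −2558 kJ

ΔH = −2558 kJ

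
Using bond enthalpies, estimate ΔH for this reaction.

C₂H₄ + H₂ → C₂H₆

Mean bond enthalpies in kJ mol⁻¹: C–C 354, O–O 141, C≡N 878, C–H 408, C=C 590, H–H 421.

ΔH ≈ −159 kJ

Bonds broken (reactants):
  C–H: 4 × 408 = 1632
  C=C: 1 × 590 = 590
  H–H: 1 × 421 = 421
  Σ(broken) = 2643 kJ
Bonds formed (products):
  C–C: 1 × 354 = 354
  C–H: 6 × 408 = 2448
  Σ(formed) = 2802 kJ
ΔH = Σ(broken) − Σ(formed) = 2643 − 2802 = −159 kJ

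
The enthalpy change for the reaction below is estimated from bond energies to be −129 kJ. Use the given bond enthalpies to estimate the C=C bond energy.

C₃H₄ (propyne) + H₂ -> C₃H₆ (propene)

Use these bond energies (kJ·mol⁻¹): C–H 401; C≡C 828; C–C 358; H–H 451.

D(C=C) ≈ 606 kJ/mol

Let D be the C=C bond energy.
Σ(broken) = 1×828 + 1×358 + 4×401 + 1×451 = 3241
Σ(formed) = 1×358 + 6×401 + 1×D = 2764 + D
ΔH = Σ(broken) − Σ(formed) = (3241) − (2764 + D) = +477 − D
Setting this equal to −129 kJ gives D = 606 kJ/mol.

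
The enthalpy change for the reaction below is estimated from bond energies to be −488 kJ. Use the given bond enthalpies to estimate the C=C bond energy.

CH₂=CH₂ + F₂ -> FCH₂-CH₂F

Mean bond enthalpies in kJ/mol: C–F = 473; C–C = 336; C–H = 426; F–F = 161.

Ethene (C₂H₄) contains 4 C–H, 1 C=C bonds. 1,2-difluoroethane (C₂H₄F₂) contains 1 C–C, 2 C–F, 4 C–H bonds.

Let D be the C=C bond energy.
Σ(broken) = 4×426 + 1×D + 1×161 = 1865 + D
Σ(formed) = 1×336 + 2×473 + 4×426 = 2986
ΔH = Σ(broken) − Σ(formed) = (1865 + D) − (2986) = −1121 + D
Setting this equal to −488 kJ gives D = 633 kJ/mol.

D(C=C) ≈ 633 kJ/mol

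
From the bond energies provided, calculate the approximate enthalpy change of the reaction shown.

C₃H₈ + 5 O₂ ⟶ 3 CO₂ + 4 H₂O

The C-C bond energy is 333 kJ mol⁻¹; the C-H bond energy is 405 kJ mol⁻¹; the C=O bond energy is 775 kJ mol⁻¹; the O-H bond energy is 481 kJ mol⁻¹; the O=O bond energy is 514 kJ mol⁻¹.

ΔH ≈ −2022 kJ

Bonds broken (reactants):
  C-C: 2 × 333 = 666
  C-H: 8 × 405 = 3240
  O=O: 5 × 514 = 2570
  Σ(broken) = 6476 kJ
Bonds formed (products):
  C=O: 6 × 775 = 4650
  O-H: 8 × 481 = 3848
  Σ(formed) = 8498 kJ
ΔH = Σ(broken) − Σ(formed) = 6476 − 8498 = −2022 kJ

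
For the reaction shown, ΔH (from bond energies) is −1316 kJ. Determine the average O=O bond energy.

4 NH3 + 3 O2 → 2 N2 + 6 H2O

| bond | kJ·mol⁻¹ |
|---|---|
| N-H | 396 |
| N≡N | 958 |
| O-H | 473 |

D(O=O) ≈ 508 kJ/mol

Let D be the O=O bond energy.
Σ(broken) = 12×396 + 3×D = 4752 + 3D
Σ(formed) = 2×958 + 12×473 = 7592
ΔH = Σ(broken) − Σ(formed) = (4752 + 3D) − (7592) = −2840 + 3D
Setting this equal to −1316 kJ gives 3D = 1524, so D = 508 kJ/mol.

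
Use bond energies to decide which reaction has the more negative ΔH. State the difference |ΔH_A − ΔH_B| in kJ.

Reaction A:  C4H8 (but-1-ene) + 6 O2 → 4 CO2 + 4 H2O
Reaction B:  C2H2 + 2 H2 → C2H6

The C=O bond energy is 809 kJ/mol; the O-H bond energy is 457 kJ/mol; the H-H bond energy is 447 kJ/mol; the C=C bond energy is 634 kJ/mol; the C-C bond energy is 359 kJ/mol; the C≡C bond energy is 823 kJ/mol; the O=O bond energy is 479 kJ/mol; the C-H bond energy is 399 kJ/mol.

Reaction A:
  Bonds broken (reactants):
    C-C: 2 × 359 = 718
    C-H: 8 × 399 = 3192
    C=C: 1 × 634 = 634
    O=O: 6 × 479 = 2874
    Σ(broken) = 7418 kJ
  Bonds formed (products):
    C=O: 8 × 809 = 6472
    O-H: 8 × 457 = 3656
    Σ(formed) = 10128 kJ
  ΔH_A = 7418 − 10128 = −2710 kJ
Reaction B:
  Bonds broken (reactants):
    C≡C: 1 × 823 = 823
    C-H: 2 × 399 = 798
    H-H: 2 × 447 = 894
    Σ(broken) = 2515 kJ
  Bonds formed (products):
    C-C: 1 × 359 = 359
    C-H: 6 × 399 = 2394
    Σ(formed) = 2753 kJ
  ΔH_B = 2515 − 2753 = −238 kJ
ΔH_A − ΔH_B = −2472 kJ, so reaction A has the more negative ΔH; |ΔH_A − ΔH_B| = 2472 kJ.

Reaction A, by 2472 kJ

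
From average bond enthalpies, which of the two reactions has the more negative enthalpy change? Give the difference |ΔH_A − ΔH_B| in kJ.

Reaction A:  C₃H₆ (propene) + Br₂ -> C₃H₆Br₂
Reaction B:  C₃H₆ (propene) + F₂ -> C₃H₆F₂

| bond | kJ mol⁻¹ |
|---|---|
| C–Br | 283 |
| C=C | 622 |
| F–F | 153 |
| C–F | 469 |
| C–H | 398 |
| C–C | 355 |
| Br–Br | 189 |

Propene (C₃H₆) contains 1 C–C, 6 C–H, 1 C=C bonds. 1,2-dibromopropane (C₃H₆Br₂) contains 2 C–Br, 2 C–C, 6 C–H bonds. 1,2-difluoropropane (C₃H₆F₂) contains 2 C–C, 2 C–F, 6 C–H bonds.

Reaction B, by 408 kJ

Reaction A:
  Bonds broken (reactants):
    Br–Br: 1 × 189 = 189
    C–C: 1 × 355 = 355
    C–H: 6 × 398 = 2388
    C=C: 1 × 622 = 622
    Σ(broken) = 3554 kJ
  Bonds formed (products):
    C–Br: 2 × 283 = 566
    C–C: 2 × 355 = 710
    C–H: 6 × 398 = 2388
    Σ(formed) = 3664 kJ
  ΔH_A = 3554 − 3664 = −110 kJ
Reaction B:
  Bonds broken (reactants):
    C–C: 1 × 355 = 355
    C–H: 6 × 398 = 2388
    C=C: 1 × 622 = 622
    F–F: 1 × 153 = 153
    Σ(broken) = 3518 kJ
  Bonds formed (products):
    C–C: 2 × 355 = 710
    C–F: 2 × 469 = 938
    C–H: 6 × 398 = 2388
    Σ(formed) = 4036 kJ
  ΔH_B = 3518 − 4036 = −518 kJ
ΔH_A − ΔH_B = +408 kJ, so reaction B has the more negative ΔH; |ΔH_A − ΔH_B| = 408 kJ.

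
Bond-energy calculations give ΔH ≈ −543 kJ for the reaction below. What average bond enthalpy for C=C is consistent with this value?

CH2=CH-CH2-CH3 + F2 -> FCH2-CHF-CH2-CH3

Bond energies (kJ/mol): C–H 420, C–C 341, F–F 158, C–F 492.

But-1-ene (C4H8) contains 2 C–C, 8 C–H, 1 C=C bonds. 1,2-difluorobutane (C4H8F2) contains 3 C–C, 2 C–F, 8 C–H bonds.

Let D be the C=C bond energy.
Σ(broken) = 2×341 + 8×420 + 1×D + 1×158 = 4200 + D
Σ(formed) = 3×341 + 2×492 + 8×420 = 5367
ΔH = Σ(broken) − Σ(formed) = (4200 + D) − (5367) = −1167 + D
Setting this equal to −543 kJ gives D = 624 kJ/mol.

D(C=C) ≈ 624 kJ/mol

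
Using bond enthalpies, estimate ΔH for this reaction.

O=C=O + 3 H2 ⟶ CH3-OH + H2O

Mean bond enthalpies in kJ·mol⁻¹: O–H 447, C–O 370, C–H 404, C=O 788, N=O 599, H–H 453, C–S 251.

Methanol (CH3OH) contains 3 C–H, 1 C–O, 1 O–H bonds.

Bonds broken (reactants):
  C=O: 2 × 788 = 1576
  H–H: 3 × 453 = 1359
  Σ(broken) = 2935 kJ
Bonds formed (products):
  C–H: 3 × 404 = 1212
  C–O: 1 × 370 = 370
  O–H: 3 × 447 = 1341
  Σ(formed) = 2923 kJ
ΔH = Σ(broken) − Σ(formed) = 2935 − 2923 = +12 kJ

ΔH ≈ +12 kJ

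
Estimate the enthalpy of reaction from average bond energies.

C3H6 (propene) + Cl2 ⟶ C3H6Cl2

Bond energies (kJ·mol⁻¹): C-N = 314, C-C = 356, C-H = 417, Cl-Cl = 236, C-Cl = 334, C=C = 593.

Bonds broken (reactants):
  C-C: 1 × 356 = 356
  C-H: 6 × 417 = 2502
  C=C: 1 × 593 = 593
  Cl-Cl: 1 × 236 = 236
  Σ(broken) = 3687 kJ
Bonds formed (products):
  C-C: 2 × 356 = 712
  C-Cl: 2 × 334 = 668
  C-H: 6 × 417 = 2502
  Σ(formed) = 3882 kJ
ΔH = Σ(broken) − Σ(formed) = 3687 − 3882 = −195 kJ

ΔH ≈ −195 kJ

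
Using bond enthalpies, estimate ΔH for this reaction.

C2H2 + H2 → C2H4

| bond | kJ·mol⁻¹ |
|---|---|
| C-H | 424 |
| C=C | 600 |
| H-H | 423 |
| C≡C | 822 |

Bonds broken (reactants):
  C≡C: 1 × 822 = 822
  C-H: 2 × 424 = 848
  H-H: 1 × 423 = 423
  Σ(broken) = 2093 kJ
Bonds formed (products):
  C-H: 4 × 424 = 1696
  C=C: 1 × 600 = 600
  Σ(formed) = 2296 kJ
ΔH = Σ(broken) − Σ(formed) = 2093 − 2296 = −203 kJ

ΔH ≈ −203 kJ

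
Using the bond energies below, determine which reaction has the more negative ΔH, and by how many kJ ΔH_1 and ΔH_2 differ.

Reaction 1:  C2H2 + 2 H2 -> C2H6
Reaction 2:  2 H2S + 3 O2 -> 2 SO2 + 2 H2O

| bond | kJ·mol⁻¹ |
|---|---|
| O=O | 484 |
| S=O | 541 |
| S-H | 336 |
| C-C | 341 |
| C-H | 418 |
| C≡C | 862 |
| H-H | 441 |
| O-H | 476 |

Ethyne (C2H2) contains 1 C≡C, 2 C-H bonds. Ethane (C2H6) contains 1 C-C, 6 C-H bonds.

Reaction 2, by 1003 kJ

Reaction 1:
  Bonds broken (reactants):
    C≡C: 1 × 862 = 862
    C-H: 2 × 418 = 836
    H-H: 2 × 441 = 882
    Σ(broken) = 2580 kJ
  Bonds formed (products):
    C-C: 1 × 341 = 341
    C-H: 6 × 418 = 2508
    Σ(formed) = 2849 kJ
  ΔH_1 = 2580 − 2849 = −269 kJ
Reaction 2:
  Bonds broken (reactants):
    O=O: 3 × 484 = 1452
    S-H: 4 × 336 = 1344
    Σ(broken) = 2796 kJ
  Bonds formed (products):
    O-H: 4 × 476 = 1904
    S=O: 4 × 541 = 2164
    Σ(formed) = 4068 kJ
  ΔH_2 = 2796 − 4068 = −1272 kJ
ΔH_1 − ΔH_2 = +1003 kJ, so reaction 2 has the more negative ΔH; |ΔH_1 − ΔH_2| = 1003 kJ.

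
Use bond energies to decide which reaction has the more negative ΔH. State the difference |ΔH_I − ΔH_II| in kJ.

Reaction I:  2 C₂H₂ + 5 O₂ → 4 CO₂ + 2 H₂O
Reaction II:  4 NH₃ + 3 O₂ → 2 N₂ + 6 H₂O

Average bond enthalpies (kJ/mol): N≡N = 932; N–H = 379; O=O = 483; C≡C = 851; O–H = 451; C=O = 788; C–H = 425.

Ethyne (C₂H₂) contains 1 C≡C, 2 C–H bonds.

Reaction I, by 1012 kJ

Reaction I:
  Bonds broken (reactants):
    C≡C: 2 × 851 = 1702
    C–H: 4 × 425 = 1700
    O=O: 5 × 483 = 2415
    Σ(broken) = 5817 kJ
  Bonds formed (products):
    C=O: 8 × 788 = 6304
    O–H: 4 × 451 = 1804
    Σ(formed) = 8108 kJ
  ΔH_I = 5817 − 8108 = −2291 kJ
Reaction II:
  Bonds broken (reactants):
    N–H: 12 × 379 = 4548
    O=O: 3 × 483 = 1449
    Σ(broken) = 5997 kJ
  Bonds formed (products):
    N≡N: 2 × 932 = 1864
    O–H: 12 × 451 = 5412
    Σ(formed) = 7276 kJ
  ΔH_II = 5997 − 7276 = −1279 kJ
ΔH_I − ΔH_II = −1012 kJ, so reaction I has the more negative ΔH; |ΔH_I − ΔH_II| = 1012 kJ.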